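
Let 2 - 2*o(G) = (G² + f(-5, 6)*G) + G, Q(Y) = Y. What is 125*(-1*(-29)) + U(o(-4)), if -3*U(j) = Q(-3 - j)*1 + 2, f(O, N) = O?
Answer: 10861/3 ≈ 3620.3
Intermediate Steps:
o(G) = 1 + 2*G - G²/2 (o(G) = 1 - ((G² - 5*G) + G)/2 = 1 - (G² - 4*G)/2 = 1 + (2*G - G²/2) = 1 + 2*G - G²/2)
U(j) = ⅓ + j/3 (U(j) = -((-3 - j)*1 + 2)/3 = -((-3 - j) + 2)/3 = -(-1 - j)/3 = ⅓ + j/3)
125*(-1*(-29)) + U(o(-4)) = 125*(-1*(-29)) + (⅓ + (1 + 2*(-4) - ½*(-4)²)/3) = 125*29 + (⅓ + (1 - 8 - ½*16)/3) = 3625 + (⅓ + (1 - 8 - 8)/3) = 3625 + (⅓ + (⅓)*(-15)) = 3625 + (⅓ - 5) = 3625 - 14/3 = 10861/3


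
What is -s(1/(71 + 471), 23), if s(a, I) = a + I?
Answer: -12467/542 ≈ -23.002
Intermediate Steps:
s(a, I) = I + a
-s(1/(71 + 471), 23) = -(23 + 1/(71 + 471)) = -(23 + 1/542) = -1*12467/542 = -12467/542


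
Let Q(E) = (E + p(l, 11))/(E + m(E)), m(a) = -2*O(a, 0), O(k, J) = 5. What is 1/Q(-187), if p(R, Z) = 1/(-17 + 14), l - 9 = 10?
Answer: 591/562 ≈ 1.0516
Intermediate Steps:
l = 19 (l = 9 + 10 = 19)
p(R, Z) = -1/3 (p(R, Z) = 1/(-3) = -1/3)
m(a) = -10 (m(a) = -2*5 = -10)
Q(E) = (-1/3 + E)/(-10 + E) (Q(E) = (E - 1/3)/(E - 10) = (-1/3 + E)/(-10 + E))
1/Q(-187) = 1/((-1/3 - 187)/(-10 - 187)) = 1/(-562/3/(-197)) = 1/(-1/197*(-562/3)) = 1/(562/591) = 591/562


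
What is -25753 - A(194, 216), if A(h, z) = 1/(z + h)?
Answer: -10558731/410 ≈ -25753.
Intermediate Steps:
A(h, z) = 1/(h + z)
-25753 - A(194, 216) = -25753 - 1/(194 + 216) = -25753 - 1/410 = -10558731/410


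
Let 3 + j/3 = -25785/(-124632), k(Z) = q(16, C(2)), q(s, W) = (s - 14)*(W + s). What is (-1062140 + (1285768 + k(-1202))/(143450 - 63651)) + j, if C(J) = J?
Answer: -391238739988017/368352184 ≈ -1.0621e+6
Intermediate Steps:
q(s, W) = (-14 + s)*(W + s)
k(Z) = 36 (k(Z) = 16² - 14*2 - 14*16 + 2*16 = 256 - 28 - 224 + 32 = 36)
j = -38679/4616 (j = -9 + 3*(-25785/(-124632)) = -9 + 3*(-25785*(-1/124632)) = -9 + 3*(955/4616) = -9 + 2865/4616 = -38679/4616 ≈ -8.3793)
(-1062140 + (1285768 + k(-1202))/(143450 - 63651)) + j = (-1062140 + (1285768 + 36)/(143450 - 63651)) - 38679/4616 = (-1062140 + 1285804/79799) - 38679/4616 = -84756424056/79799 - 38679/4616 = -391238739988017/368352184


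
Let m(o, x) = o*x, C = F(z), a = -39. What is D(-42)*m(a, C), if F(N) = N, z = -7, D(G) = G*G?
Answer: 481572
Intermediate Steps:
D(G) = G**2
C = -7
D(-42)*m(a, C) = (-42)**2*(-39*(-7)) = 1764*273 = 481572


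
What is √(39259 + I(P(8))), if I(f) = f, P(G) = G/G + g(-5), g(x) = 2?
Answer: √39262 ≈ 198.15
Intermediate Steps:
P(G) = 3 (P(G) = G/G + 2 = 1 + 2 = 3)
√(39259 + I(P(8))) = √(39259 + 3) = √39262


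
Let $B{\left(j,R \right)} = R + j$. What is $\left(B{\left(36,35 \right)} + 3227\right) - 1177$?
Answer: $2121$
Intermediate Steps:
$\left(B{\left(36,35 \right)} + 3227\right) - 1177 = \left(\left(35 + 36\right) + 3227\right) - 1177 = \left(71 + 3227\right) - 1177 = 3298 - 1177 = 2121$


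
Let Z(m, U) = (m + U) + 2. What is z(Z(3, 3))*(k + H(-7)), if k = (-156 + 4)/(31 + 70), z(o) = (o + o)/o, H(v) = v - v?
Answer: -304/101 ≈ -3.0099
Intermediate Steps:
H(v) = 0
Z(m, U) = 2 + U + m (Z(m, U) = (U + m) + 2 = 2 + U + m)
z(o) = 2 (z(o) = (2*o)/o = 2)
k = -152/101 ≈ -1.5050
z(Z(3, 3))*(k + H(-7)) = 2*(-152/101 + 0) = 2*(-152/101) = -304/101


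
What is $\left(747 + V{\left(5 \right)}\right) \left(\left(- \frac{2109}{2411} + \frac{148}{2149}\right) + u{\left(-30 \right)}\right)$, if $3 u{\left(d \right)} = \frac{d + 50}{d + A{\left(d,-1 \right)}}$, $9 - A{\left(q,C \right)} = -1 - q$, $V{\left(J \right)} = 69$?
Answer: $- \frac{19854279056}{25906195} \approx -766.39$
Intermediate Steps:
$A{\left(q,C \right)} = 10 + q$ ($A{\left(q,C \right)} = 9 - \left(-1 - q\right) = 9 + \left(1 + q\right) = 10 + q$)
$u{\left(d \right)} = \frac{50 + d}{3 \left(10 + 2 d\right)}$ ($u{\left(d \right)} = \frac{\left(d + 50\right) \frac{1}{d + \left(10 + d\right)}}{3} = \frac{\left(50 + d\right) \frac{1}{10 + 2 d}}{3} = \frac{\frac{1}{10 + 2 d} \left(50 + d\right)}{3} = \frac{50 + d}{3 \left(10 + 2 d\right)}$)
$\left(747 + V{\left(5 \right)}\right) \left(\left(- \frac{2109}{2411} + \frac{148}{2149}\right) + u{\left(-30 \right)}\right) = \left(747 + 69\right) \left(\left(- \frac{2109}{2411} + \frac{148}{2149}\right) + \frac{50 - 30}{6 \left(5 - 30\right)}\right) = 816 \left(\left(\left(-2109\right) \frac{1}{2411} + 148 \cdot \frac{1}{2149}\right) + \frac{1}{6} \frac{1}{-25} \cdot 20\right) = 816 \left(\left(- \frac{2109}{2411} + \frac{148}{2149}\right) + \frac{1}{6} \left(- \frac{1}{25}\right) 20\right) = 816 \left(- \frac{4175413}{5181239} - \frac{2}{15}\right) = 816 \left(- \frac{72993673}{77718585}\right) = - \frac{19854279056}{25906195}$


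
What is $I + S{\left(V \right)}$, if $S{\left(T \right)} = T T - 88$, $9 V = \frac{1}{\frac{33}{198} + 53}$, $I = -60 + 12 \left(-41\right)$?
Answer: $- \frac{586143356}{915849} \approx -640.0$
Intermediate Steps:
$I = -552$ ($I = -60 - 492 = -552$)
$V = \frac{2}{957}$ ($V = \frac{1}{9 \left(\frac{33}{198} + 53\right)} = \frac{1}{9 \left(33 \cdot \frac{1}{198} + 53\right)} = \frac{1}{9 \left(\frac{1}{6} + 53\right)} = \frac{1}{9 \cdot \frac{319}{6}} = \frac{1}{9} \cdot \frac{6}{319} = \frac{2}{957} \approx 0.0020899$)
$S{\left(T \right)} = -88 + T^{2}$ ($S{\left(T \right)} = T^{2} - 88 = -88 + T^{2}$)
$I + S{\left(V \right)} = -552 - \left(88 - \left(\frac{2}{957}\right)^{2}\right) = -552 + \left(-88 + \frac{4}{915849}\right) = -552 - \frac{80594708}{915849} = - \frac{586143356}{915849}$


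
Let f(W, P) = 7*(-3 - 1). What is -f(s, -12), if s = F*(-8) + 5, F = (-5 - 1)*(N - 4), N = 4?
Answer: 28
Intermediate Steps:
F = 0 (F = (-5 - 1)*(4 - 4) = -6*0 = 0)
s = 5 (s = 0*(-8) + 5 = 0 + 5 = 5)
f(W, P) = -28 (f(W, P) = 7*(-4) = -28)
-f(s, -12) = -1*(-28) = 28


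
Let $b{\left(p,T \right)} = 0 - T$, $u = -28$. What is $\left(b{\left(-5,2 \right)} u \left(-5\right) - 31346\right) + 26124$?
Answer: $-5502$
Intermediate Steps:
$b{\left(p,T \right)} = - T$
$\left(b{\left(-5,2 \right)} u \left(-5\right) - 31346\right) + 26124 = \left(\left(-1\right) 2 \left(-28\right) \left(-5\right) - 31346\right) + 26124 = \left(\left(-2\right) \left(-28\right) \left(-5\right) - 31346\right) + 26124 = \left(56 \left(-5\right) - 31346\right) + 26124 = \left(-280 - 31346\right) + 26124 = -31626 + 26124 = -5502$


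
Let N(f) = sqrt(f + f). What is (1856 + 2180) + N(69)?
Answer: 4036 + sqrt(138) ≈ 4047.7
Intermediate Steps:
N(f) = sqrt(2)*sqrt(f) (N(f) = sqrt(2*f) = sqrt(2)*sqrt(f))
(1856 + 2180) + N(69) = (1856 + 2180) + sqrt(2)*sqrt(69) = 4036 + sqrt(138)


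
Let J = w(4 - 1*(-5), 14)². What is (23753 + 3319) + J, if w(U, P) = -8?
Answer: 27136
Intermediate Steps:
J = 64 (J = (-8)² = 64)
(23753 + 3319) + J = (23753 + 3319) + 64 = 27072 + 64 = 27136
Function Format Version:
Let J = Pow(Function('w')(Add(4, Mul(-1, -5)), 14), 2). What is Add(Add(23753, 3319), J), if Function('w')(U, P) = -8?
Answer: 27136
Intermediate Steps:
J = 64 (J = Pow(-8, 2) = 64)
Add(Add(23753, 3319), J) = Add(Add(23753, 3319), 64) = Add(27072, 64) = 27136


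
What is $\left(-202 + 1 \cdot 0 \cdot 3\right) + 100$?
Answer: $-102$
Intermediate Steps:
$\left(-202 + 1 \cdot 0 \cdot 3\right) + 100 = \left(-202 + 0 \cdot 3\right) + 100 = \left(-202 + 0\right) + 100 = -202 + 100 = -102$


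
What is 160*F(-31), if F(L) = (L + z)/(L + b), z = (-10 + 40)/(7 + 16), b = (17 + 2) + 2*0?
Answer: 27320/69 ≈ 395.94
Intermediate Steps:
b = 19 (b = 19 + 0 = 19)
z = 30/23 ≈ 1.3043
F(L) = (30/23 + L)/(19 + L) (F(L) = (L + 30/23)/(L + 19) = (30/23 + L)/(19 + L))
160*F(-31) = 160*((30/23 - 31)/(19 - 31)) = 160*(-683/23/(-12)) = 160*(-1/12*(-683/23)) = 160*(683/276) = 27320/69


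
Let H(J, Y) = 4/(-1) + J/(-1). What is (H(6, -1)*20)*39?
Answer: -7800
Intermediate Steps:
H(J, Y) = -4 - J (H(J, Y) = 4*(-1) + J*(-1) = -4 - J)
(H(6, -1)*20)*39 = ((-4 - 1*6)*20)*39 = ((-4 - 6)*20)*39 = -10*20*39 = -200*39 = -7800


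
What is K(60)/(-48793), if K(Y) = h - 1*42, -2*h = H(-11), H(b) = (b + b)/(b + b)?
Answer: 85/97586 ≈ 0.00087103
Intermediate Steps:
H(b) = 1 (H(b) = (2*b)/((2*b)) = (2*b)*(1/(2*b)) = 1)
h = -1/2 (h = -1/2*1 = -1/2 ≈ -0.50000)
K(Y) = -85/2 (K(Y) = -1/2 - 1*42 = -1/2 - 42 = -85/2)
K(60)/(-48793) = -85/2/(-48793) = -85/2*(-1/48793) = 85/97586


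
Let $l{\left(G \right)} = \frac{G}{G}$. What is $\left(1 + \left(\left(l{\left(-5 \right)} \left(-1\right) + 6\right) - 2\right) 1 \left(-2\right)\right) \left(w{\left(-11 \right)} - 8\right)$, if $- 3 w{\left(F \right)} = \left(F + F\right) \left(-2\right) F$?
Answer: $- \frac{2300}{3} \approx -766.67$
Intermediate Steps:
$l{\left(G \right)} = 1$
$w{\left(F \right)} = \frac{4 F^{2}}{3}$ ($w{\left(F \right)} = - \frac{\left(F + F\right) \left(-2\right) F}{3} = - \frac{2 F \left(-2\right) F}{3} = - \frac{- 4 F F}{3} = - \frac{\left(-4\right) F^{2}}{3} = \frac{4 F^{2}}{3}$)
$\left(1 + \left(\left(l{\left(-5 \right)} \left(-1\right) + 6\right) - 2\right) 1 \left(-2\right)\right) \left(w{\left(-11 \right)} - 8\right) = \left(1 + \left(\left(1 \left(-1\right) + 6\right) - 2\right) 1 \left(-2\right)\right) \left(\frac{4 \left(-11\right)^{2}}{3} - 8\right) = \left(1 + \left(\left(-1 + 6\right) - 2\right) \left(-2\right)\right) \left(\frac{4}{3} \cdot 121 - 8\right) = \left(1 + \left(5 - 2\right) \left(-2\right)\right) \left(\frac{484}{3} - 8\right) = \left(1 + 3 \left(-2\right)\right) \frac{460}{3} = \left(1 - 6\right) \frac{460}{3} = \left(-5\right) \frac{460}{3} = - \frac{2300}{3}$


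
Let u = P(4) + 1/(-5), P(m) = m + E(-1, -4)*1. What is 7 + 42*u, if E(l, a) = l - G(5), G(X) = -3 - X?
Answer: 2303/5 ≈ 460.60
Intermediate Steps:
E(l, a) = 8 + l (E(l, a) = l - (-3 - 1*5) = l - (-3 - 5) = l - 1*(-8) = l + 8 = 8 + l)
P(m) = 7 + m (P(m) = m + (8 - 1)*1 = m + 7*1 = m + 7 = 7 + m)
u = 54/5 (u = (7 + 4) + 1/(-5) = 11 - ⅕ = 54/5 ≈ 10.800)
7 + 42*u = 7 + 42*(54/5) = 7 + 2268/5 = 2303/5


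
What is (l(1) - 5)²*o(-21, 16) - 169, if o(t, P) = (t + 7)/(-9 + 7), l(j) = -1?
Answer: 83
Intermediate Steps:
o(t, P) = -7/2 - t/2 (o(t, P) = (7 + t)/(-2) = (7 + t)*(-½) = -7/2 - t/2)
(l(1) - 5)²*o(-21, 16) - 169 = (-1 - 5)²*(-7/2 - ½*(-21)) - 169 = (-6)²*(-7/2 + 21/2) - 169 = 36*7 - 169 = 252 - 169 = 83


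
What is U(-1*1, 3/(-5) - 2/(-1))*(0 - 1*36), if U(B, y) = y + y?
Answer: -504/5 ≈ -100.80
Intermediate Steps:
U(B, y) = 2*y
U(-1*1, 3/(-5) - 2/(-1))*(0 - 1*36) = (2*(3/(-5) - 2/(-1)))*(0 - 1*36) = (2*(3*(-1/5) - 2*(-1)))*(0 - 36) = (2*(-3/5 + 2))*(-36) = (2*(7/5))*(-36) = (14/5)*(-36) = -504/5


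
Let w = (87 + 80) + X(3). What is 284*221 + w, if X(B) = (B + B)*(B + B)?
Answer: 62967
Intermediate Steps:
X(B) = 4*B² (X(B) = (2*B)*(2*B) = 4*B²)
w = 203 (w = (87 + 80) + 4*3² = 167 + 4*9 = 167 + 36 = 203)
284*221 + w = 284*221 + 203 = 62764 + 203 = 62967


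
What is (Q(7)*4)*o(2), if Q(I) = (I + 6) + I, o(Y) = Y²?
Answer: 320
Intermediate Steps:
Q(I) = 6 + 2*I (Q(I) = (6 + I) + I = 6 + 2*I)
(Q(7)*4)*o(2) = ((6 + 2*7)*4)*2² = ((6 + 14)*4)*4 = (20*4)*4 = 80*4 = 320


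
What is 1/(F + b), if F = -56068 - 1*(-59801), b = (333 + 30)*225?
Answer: 1/85408 ≈ 1.1709e-5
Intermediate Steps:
b = 81675 (b = 363*225 = 81675)
F = 3733 (F = -56068 + 59801 = 3733)
1/(F + b) = 1/(3733 + 81675) = 1/85408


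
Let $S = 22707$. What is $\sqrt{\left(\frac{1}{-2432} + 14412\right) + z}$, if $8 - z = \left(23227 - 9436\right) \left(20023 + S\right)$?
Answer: $\frac{91 i \sqrt{6576311958}}{304} \approx 24275.0 i$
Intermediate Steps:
$z = -589289422$ ($z = 8 - \left(23227 - 9436\right) \left(20023 + 22707\right) = 8 - 13791 \cdot 42730 = 8 - 589289430 = -589289422$)
$\sqrt{\left(\frac{1}{-2432} + 14412\right) + z} = \sqrt{\left(\frac{1}{-2432} + 14412\right) - 589289422} = \sqrt{\left(- \frac{1}{2432} + 14412\right) - 589289422} = \sqrt{\frac{35049983}{2432} - 589289422} = \sqrt{- \frac{1433116824321}{2432}} = \frac{91 i \sqrt{6576311958}}{304}$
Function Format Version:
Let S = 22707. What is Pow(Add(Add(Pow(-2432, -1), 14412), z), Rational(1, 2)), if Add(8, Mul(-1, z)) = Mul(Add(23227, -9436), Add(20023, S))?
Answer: Mul(Rational(91, 304), I, Pow(6576311958, Rational(1, 2))) ≈ Mul(24275., I)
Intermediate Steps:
z = -589289422 (z = Add(8, Mul(-1, Mul(Add(23227, -9436), Add(20023, 22707)))) = Add(8, Mul(-1, Mul(13791, 42730))) = Add(8, Mul(-1, 589289430)) = Add(8, -589289430) = -589289422)
Pow(Add(Add(Pow(-2432, -1), 14412), z), Rational(1, 2)) = Pow(Add(Add(Pow(-2432, -1), 14412), -589289422), Rational(1, 2)) = Pow(Add(Add(Rational(-1, 2432), 14412), -589289422), Rational(1, 2)) = Pow(Add(Rational(35049983, 2432), -589289422), Rational(1, 2)) = Pow(Rational(-1433116824321, 2432), Rational(1, 2)) = Mul(Rational(91, 304), I, Pow(6576311958, Rational(1, 2)))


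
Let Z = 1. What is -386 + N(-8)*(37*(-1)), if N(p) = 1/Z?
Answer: -423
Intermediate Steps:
N(p) = 1 (N(p) = 1/1 = 1)
-386 + N(-8)*(37*(-1)) = -386 + 1*(37*(-1)) = -386 + 1*(-37) = -386 - 37 = -423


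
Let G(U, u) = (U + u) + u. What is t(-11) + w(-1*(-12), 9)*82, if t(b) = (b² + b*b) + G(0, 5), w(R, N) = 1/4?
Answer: 545/2 ≈ 272.50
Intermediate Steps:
G(U, u) = U + 2*u
w(R, N) = ¼
t(b) = 10 + 2*b² (t(b) = (b² + b*b) + (0 + 2*5) = (b² + b²) + (0 + 10) = 2*b² + 10 = 10 + 2*b²)
t(-11) + w(-1*(-12), 9)*82 = (10 + 2*(-11)²) + (¼)*82 = (10 + 2*121) + 41/2 = (10 + 242) + 41/2 = 252 + 41/2 = 545/2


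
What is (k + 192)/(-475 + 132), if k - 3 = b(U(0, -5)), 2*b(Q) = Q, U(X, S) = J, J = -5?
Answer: -55/98 ≈ -0.56122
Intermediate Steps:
U(X, S) = -5
b(Q) = Q/2
k = 1/2 (k = 3 + (1/2)*(-5) = 3 - 5/2 = 1/2 ≈ 0.50000)
(k + 192)/(-475 + 132) = (1/2 + 192)/(-475 + 132) = (385/2)/(-343) = (385/2)*(-1/343) = -55/98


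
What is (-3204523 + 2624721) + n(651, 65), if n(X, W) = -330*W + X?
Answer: -600601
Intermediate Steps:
n(X, W) = X - 330*W
(-3204523 + 2624721) + n(651, 65) = (-3204523 + 2624721) + (651 - 330*65) = -579802 + (651 - 21450) = -579802 - 20799 = -600601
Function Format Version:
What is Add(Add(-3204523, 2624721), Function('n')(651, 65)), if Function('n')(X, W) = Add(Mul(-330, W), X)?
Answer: -600601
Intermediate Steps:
Function('n')(X, W) = Add(X, Mul(-330, W))
Add(Add(-3204523, 2624721), Function('n')(651, 65)) = Add(Add(-3204523, 2624721), Add(651, Mul(-330, 65))) = Add(-579802, Add(651, -21450)) = Add(-579802, -20799) = -600601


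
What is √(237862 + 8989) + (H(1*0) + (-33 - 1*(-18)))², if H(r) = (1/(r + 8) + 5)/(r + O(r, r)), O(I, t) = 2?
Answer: 39601/256 + √246851 ≈ 651.53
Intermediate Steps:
H(r) = (5 + 1/(8 + r))/(2 + r) (H(r) = (1/(r + 8) + 5)/(r + 2) = (1/(8 + r) + 5)/(2 + r) = (5 + 1/(8 + r))/(2 + r))
√(237862 + 8989) + (H(1*0) + (-33 - 1*(-18)))² = √(237862 + 8989) + ((41 + 5*(1*0))/(16 + (1*0)² + 10*(1*0)) + (-33 - 1*(-18)))² = √246851 + ((41 + 5*0)/(16 + 0² + 10*0) + (-33 + 18))² = √246851 + ((41 + 0)/(16 + 0 + 0) - 15)² = √246851 + (41/16 - 15)² = √246851 + (-199/16)² = √246851 + 39601/256 = 39601/256 + √246851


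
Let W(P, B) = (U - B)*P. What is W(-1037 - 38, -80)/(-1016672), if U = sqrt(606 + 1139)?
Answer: 5375/63542 + 1075*sqrt(1745)/1016672 ≈ 0.12876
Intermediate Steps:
U = sqrt(1745) ≈ 41.773
W(P, B) = P*(sqrt(1745) - B) (W(P, B) = (sqrt(1745) - B)*P = P*(sqrt(1745) - B))
W(-1037 - 38, -80)/(-1016672) = ((-1037 - 38)*(sqrt(1745) - 1*(-80)))/(-1016672) = -1075*(sqrt(1745) + 80)*(-1/1016672) = -1075*(80 + sqrt(1745))*(-1/1016672) = (-86000 - 1075*sqrt(1745))*(-1/1016672) = 5375/63542 + 1075*sqrt(1745)/1016672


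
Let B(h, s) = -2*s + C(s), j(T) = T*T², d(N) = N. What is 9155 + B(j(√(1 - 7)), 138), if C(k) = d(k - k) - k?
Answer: 8741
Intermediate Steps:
C(k) = -k (C(k) = (k - k) - k = 0 - k = -k)
j(T) = T³
B(h, s) = -3*s (B(h, s) = -2*s - s = -3*s)
9155 + B(j(√(1 - 7)), 138) = 9155 - 3*138 = 9155 - 414 = 8741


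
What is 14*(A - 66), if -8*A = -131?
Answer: -2779/4 ≈ -694.75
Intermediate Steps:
A = 131/8 (A = -⅛*(-131) = 131/8 ≈ 16.375)
14*(A - 66) = 14*(131/8 - 66) = 14*(-397/8) = -2779/4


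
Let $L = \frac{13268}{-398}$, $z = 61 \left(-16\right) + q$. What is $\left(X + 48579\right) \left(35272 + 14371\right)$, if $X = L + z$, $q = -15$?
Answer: $\frac{469790474054}{199} \approx 2.3608 \cdot 10^{9}$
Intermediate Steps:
$z = -991$ ($z = 61 \left(-16\right) - 15 = -976 - 15 = -991$)
$L = - \frac{6634}{199}$ ($L = 13268 \left(- \frac{1}{398}\right) = - \frac{6634}{199} \approx -33.337$)
$X = - \frac{203843}{199}$ ($X = - \frac{6634}{199} - 991 = - \frac{203843}{199} \approx -1024.3$)
$\left(X + 48579\right) \left(35272 + 14371\right) = \left(- \frac{203843}{199} + 48579\right) \left(35272 + 14371\right) = \frac{9463378}{199} \cdot 49643 = \frac{469790474054}{199}$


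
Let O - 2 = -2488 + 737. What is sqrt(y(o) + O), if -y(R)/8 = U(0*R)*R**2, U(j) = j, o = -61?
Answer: I*sqrt(1749) ≈ 41.821*I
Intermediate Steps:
O = -1749 (O = 2 + (-2488 + 737) = 2 - 1751 = -1749)
y(R) = 0 (y(R) = -8*0*R*R**2 = -0*R**2 = -8*0 = 0)
sqrt(y(o) + O) = sqrt(0 - 1749) = sqrt(-1749) = I*sqrt(1749)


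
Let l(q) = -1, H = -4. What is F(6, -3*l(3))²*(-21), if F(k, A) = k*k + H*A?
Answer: -12096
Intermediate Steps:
F(k, A) = k² - 4*A (F(k, A) = k*k - 4*A = k² - 4*A)
F(6, -3*l(3))²*(-21) = (6² - (-12)*(-1))²*(-21) = (36 - 4*3)²*(-21) = (36 - 12)²*(-21) = 24²*(-21) = 576*(-21) = -12096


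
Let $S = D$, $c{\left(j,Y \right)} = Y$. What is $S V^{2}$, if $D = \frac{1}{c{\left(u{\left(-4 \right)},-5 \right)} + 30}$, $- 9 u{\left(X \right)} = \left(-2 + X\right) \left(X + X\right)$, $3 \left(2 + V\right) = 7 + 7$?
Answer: $\frac{64}{225} \approx 0.28444$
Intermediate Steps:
$V = \frac{8}{3}$ ($V = -2 + \frac{7 + 7}{3} = -2 + \frac{1}{3} \cdot 14 = -2 + \frac{14}{3} = \frac{8}{3} \approx 2.6667$)
$u{\left(X \right)} = - \frac{2 X \left(-2 + X\right)}{9}$ ($u{\left(X \right)} = - \frac{\left(-2 + X\right) \left(X + X\right)}{9} = - \frac{\left(-2 + X\right) 2 X}{9} = - \frac{2 X \left(-2 + X\right)}{9}$)
$D = \frac{1}{25}$ ($D = \frac{1}{-5 + 30} = \frac{1}{25} \approx 0.04$)
$S = \frac{1}{25} \approx 0.04$
$S V^{2} = \frac{\left(\frac{8}{3}\right)^{2}}{25} = \frac{1}{25} \cdot \frac{64}{9} = \frac{64}{225}$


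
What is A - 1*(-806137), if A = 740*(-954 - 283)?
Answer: -109243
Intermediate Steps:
A = -915380 (A = 740*(-1237) = -915380)
A - 1*(-806137) = -915380 - 1*(-806137) = -915380 + 806137 = -109243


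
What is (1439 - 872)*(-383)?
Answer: -217161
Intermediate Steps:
(1439 - 872)*(-383) = 567*(-383) = -217161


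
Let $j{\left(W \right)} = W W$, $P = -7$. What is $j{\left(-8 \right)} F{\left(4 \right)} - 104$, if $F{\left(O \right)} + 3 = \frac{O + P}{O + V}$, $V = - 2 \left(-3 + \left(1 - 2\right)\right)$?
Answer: $-312$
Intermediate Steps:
$V = 8$ ($V = - 2 \left(-3 + \left(1 - 2\right)\right) = - 2 \left(-3 - 1\right) = \left(-2\right) \left(-4\right) = 8$)
$j{\left(W \right)} = W^{2}$
$F{\left(O \right)} = -3 + \frac{-7 + O}{8 + O}$ ($F{\left(O \right)} = -3 + \frac{O - 7}{O + 8} = -3 + \frac{-7 + O}{8 + O}$)
$j{\left(-8 \right)} F{\left(4 \right)} - 104 = \left(-8\right)^{2} \frac{-31 - 8}{8 + 4} - 104 = 64 \frac{-31 - 8}{12} - 104 = 64 \cdot \frac{1}{12} \left(-39\right) - 104 = 64 \left(- \frac{13}{4}\right) - 104 = -208 - 104 = -312$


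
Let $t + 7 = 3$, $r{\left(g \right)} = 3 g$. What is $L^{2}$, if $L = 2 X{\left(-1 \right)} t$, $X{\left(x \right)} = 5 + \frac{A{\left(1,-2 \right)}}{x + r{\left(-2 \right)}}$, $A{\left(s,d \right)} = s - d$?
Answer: $\frac{65536}{49} \approx 1337.5$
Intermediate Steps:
$t = -4$ ($t = -7 + 3 = -4$)
$X{\left(x \right)} = 5 + \frac{3}{-6 + x}$ ($X{\left(x \right)} = 5 + \frac{1 - -2}{x + 3 \left(-2\right)} = 5 + \frac{1 + 2}{x - 6} = 5 + \frac{1}{-6 + x} 3 = 5 + \frac{3}{-6 + x}$)
$L = - \frac{256}{7}$ ($L = 2 \frac{-27 + 5 \left(-1\right)}{-6 - 1} \left(-4\right) = 2 \frac{-27 - 5}{-7} \left(-4\right) = 2 \left(\left(- \frac{1}{7}\right) \left(-32\right)\right) \left(-4\right) = 2 \cdot \frac{32}{7} \left(-4\right) = \frac{64}{7} \left(-4\right) = - \frac{256}{7} \approx -36.571$)
$L^{2} = \left(- \frac{256}{7}\right)^{2} = \frac{65536}{49}$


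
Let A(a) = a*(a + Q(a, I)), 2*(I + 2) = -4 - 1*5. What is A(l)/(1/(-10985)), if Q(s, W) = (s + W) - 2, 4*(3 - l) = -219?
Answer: -271516245/4 ≈ -6.7879e+7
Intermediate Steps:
l = 231/4 (l = 3 - ¼*(-219) = 3 + 219/4 = 231/4 ≈ 57.750)
I = -13/2 (I = -2 + (-4 - 1*5)/2 = -2 + (-4 - 5)/2 = -2 + (½)*(-9) = -2 - 9/2 = -13/2 ≈ -6.5000)
Q(s, W) = -2 + W + s (Q(s, W) = (W + s) - 2 = -2 + W + s)
A(a) = a*(-17/2 + 2*a) (A(a) = a*(a + (-2 - 13/2 + a)) = a*(a + (-17/2 + a)) = a*(-17/2 + 2*a))
A(l)/(1/(-10985)) = ((½)*(231/4)*(-17 + 4*(231/4)))/(1/(-10985)) = ((½)*(231/4)*(-17 + 231))/(-1/10985) = ((½)*(231/4)*214)*(-10985) = (24717/4)*(-10985) = -271516245/4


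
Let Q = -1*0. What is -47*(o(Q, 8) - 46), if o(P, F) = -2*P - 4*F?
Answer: 3666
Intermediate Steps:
Q = 0
o(P, F) = -4*F - 2*P
-47*(o(Q, 8) - 46) = -47*((-4*8 - 2*0) - 46) = -47*((-32 + 0) - 46) = -47*(-32 - 46) = -47*(-78) = 3666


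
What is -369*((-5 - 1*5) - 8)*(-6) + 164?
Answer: -39688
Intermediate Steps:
-369*((-5 - 1*5) - 8)*(-6) + 164 = -369*((-5 - 5) - 8)*(-6) + 164 = -369*(-10 - 8)*(-6) + 164 = -(-6642)*(-6) + 164 = -369*108 + 164 = -39852 + 164 = -39688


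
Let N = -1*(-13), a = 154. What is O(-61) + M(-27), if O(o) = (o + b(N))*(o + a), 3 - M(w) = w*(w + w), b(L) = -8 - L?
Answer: -9081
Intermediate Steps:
N = 13
M(w) = 3 - 2*w² (M(w) = 3 - w*(w + w) = 3 - w*2*w = 3 - 2*w²)
O(o) = (-21 + o)*(154 + o) (O(o) = (o + (-8 - 1*13))*(o + 154) = (o + (-8 - 13))*(154 + o) = (o - 21)*(154 + o) = (-21 + o)*(154 + o))
O(-61) + M(-27) = (-3234 + (-61)² + 133*(-61)) + (3 - 2*(-27)²) = (-3234 + 3721 - 8113) + (3 - 2*729) = -7626 + (3 - 1458) = -7626 - 1455 = -9081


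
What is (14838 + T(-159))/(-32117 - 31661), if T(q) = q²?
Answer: -40119/63778 ≈ -0.62904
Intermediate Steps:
(14838 + T(-159))/(-32117 - 31661) = (14838 + (-159)²)/(-32117 - 31661) = (14838 + 25281)/(-63778) = 40119*(-1/63778) = -40119/63778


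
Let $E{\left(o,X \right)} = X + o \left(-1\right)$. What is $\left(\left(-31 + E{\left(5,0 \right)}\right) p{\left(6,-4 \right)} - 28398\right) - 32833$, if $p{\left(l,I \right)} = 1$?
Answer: $-61267$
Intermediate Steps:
$E{\left(o,X \right)} = X - o$
$\left(\left(-31 + E{\left(5,0 \right)}\right) p{\left(6,-4 \right)} - 28398\right) - 32833 = \left(\left(-31 + \left(0 - 5\right)\right) 1 - 28398\right) - 32833 = \left(\left(-31 - 5\right) 1 - 28398\right) - 32833 = \left(\left(-36\right) 1 - 28398\right) - 32833 = \left(-36 - 28398\right) - 32833 = -28434 - 32833 = -61267$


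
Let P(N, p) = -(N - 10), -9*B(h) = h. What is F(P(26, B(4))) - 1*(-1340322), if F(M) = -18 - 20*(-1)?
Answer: 1340324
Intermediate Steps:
B(h) = -h/9
P(N, p) = 10 - N (P(N, p) = -(-10 + N) = 10 - N)
F(M) = 2 (F(M) = -18 + 20 = 2)
F(P(26, B(4))) - 1*(-1340322) = 2 - 1*(-1340322) = 2 + 1340322 = 1340324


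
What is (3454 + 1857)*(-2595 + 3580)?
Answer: 5231335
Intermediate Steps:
(3454 + 1857)*(-2595 + 3580) = 5311*985 = 5231335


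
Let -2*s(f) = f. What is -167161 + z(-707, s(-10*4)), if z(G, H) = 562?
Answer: -166599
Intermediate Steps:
s(f) = -f/2
-167161 + z(-707, s(-10*4)) = -167161 + 562 = -166599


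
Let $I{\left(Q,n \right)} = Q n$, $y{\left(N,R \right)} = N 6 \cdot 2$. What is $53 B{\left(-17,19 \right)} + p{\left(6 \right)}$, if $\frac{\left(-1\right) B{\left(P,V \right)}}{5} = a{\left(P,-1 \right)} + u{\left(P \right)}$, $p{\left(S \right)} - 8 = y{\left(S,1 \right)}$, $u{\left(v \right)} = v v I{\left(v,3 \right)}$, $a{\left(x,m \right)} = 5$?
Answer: $3904590$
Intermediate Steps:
$y{\left(N,R \right)} = 12 N$ ($y{\left(N,R \right)} = 6 N 2 = 12 N$)
$u{\left(v \right)} = 3 v^{3}$ ($u{\left(v \right)} = v v v 3 = v^{2} \cdot 3 v = 3 v^{3}$)
$p{\left(S \right)} = 8 + 12 S$
$B{\left(P,V \right)} = -25 - 15 P^{3}$ ($B{\left(P,V \right)} = - 5 \left(5 + 3 P^{3}\right) = -25 - 15 P^{3}$)
$53 B{\left(-17,19 \right)} + p{\left(6 \right)} = 53 \left(-25 - 15 \left(-17\right)^{3}\right) + \left(8 + 12 \cdot 6\right) = 53 \left(-25 - -73695\right) + \left(8 + 72\right) = 53 \left(-25 + 73695\right) + 80 = 53 \cdot 73670 + 80 = 3904510 + 80 = 3904590$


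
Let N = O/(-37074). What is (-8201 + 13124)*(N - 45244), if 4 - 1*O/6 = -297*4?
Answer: -1376292922164/6179 ≈ -2.2274e+8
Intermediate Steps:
O = 7152 (O = 24 - (-1782)*4 = 24 - 6*(-1188) = 24 + 7128 = 7152)
N = -1192/6179 (N = 7152/(-37074) = 7152*(-1/37074) = -1192/6179 ≈ -0.19291)
(-8201 + 13124)*(N - 45244) = (-8201 + 13124)*(-1192/6179 - 45244) = 4923*(-279563868/6179) = -1376292922164/6179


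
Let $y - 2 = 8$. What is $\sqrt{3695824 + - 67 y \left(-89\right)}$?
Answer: $\sqrt{3755454} \approx 1937.9$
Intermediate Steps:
$y = 10$ ($y = 2 + 8 = 10$)
$\sqrt{3695824 + - 67 y \left(-89\right)} = \sqrt{3695824 + \left(-67\right) 10 \left(-89\right)} = \sqrt{3695824 - -59630} = \sqrt{3695824 + 59630} = \sqrt{3755454}$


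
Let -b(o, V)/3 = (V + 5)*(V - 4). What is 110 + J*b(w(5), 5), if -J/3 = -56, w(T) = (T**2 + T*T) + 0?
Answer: -4930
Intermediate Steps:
w(T) = 2*T**2 (w(T) = (T**2 + T**2) + 0 = 2*T**2 + 0 = 2*T**2)
J = 168 (J = -3*(-56) = 168)
b(o, V) = -3*(-4 + V)*(5 + V) (b(o, V) = -3*(V + 5)*(V - 4) = -3*(5 + V)*(-4 + V) = -3*(-4 + V)*(5 + V))
110 + J*b(w(5), 5) = 110 + 168*(60 - 3*5 - 3*5**2) = 110 + 168*(60 - 15 - 3*25) = 110 + 168*(60 - 15 - 75) = 110 + 168*(-30) = 110 - 5040 = -4930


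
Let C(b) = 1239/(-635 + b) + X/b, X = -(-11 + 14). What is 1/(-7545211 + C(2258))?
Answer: -1221578/9217062832027 ≈ -1.3253e-7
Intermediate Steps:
X = -3 (X = -1*3 = -3)
C(b) = -3/b + 1239/(-635 + b) (C(b) = 1239/(-635 + b) - 3/b = -3/b + 1239/(-635 + b))
1/(-7545211 + C(2258)) = 1/(-7545211 + 3*(635 + 412*2258)/(2258*(-635 + 2258))) = 1/(-7545211 + 3*(1/2258)*(635 + 930296)/1623) = 1/(-7545211 + 3*(1/2258)*(1/1623)*930931) = 1/(-7545211 + 930931/1221578) = 1/(-9217062832027/1221578) = -1221578/9217062832027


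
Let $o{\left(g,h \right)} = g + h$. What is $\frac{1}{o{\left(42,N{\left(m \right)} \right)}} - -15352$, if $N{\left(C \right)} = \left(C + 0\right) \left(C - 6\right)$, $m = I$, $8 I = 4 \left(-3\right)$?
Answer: $\frac{3269980}{213} \approx 15352.0$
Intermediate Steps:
$I = - \frac{3}{2}$ ($I = \frac{4 \left(-3\right)}{8} = \frac{1}{8} \left(-12\right) = - \frac{3}{2} \approx -1.5$)
$m = - \frac{3}{2} \approx -1.5$
$N{\left(C \right)} = C \left(-6 + C\right)$
$\frac{1}{o{\left(42,N{\left(m \right)} \right)}} - -15352 = \frac{1}{42 - \frac{3 \left(-6 - \frac{3}{2}\right)}{2}} - -15352 = \frac{1}{42 - - \frac{45}{4}} + 15352 = \frac{1}{42 + \frac{45}{4}} + 15352 = \frac{1}{\frac{213}{4}} + 15352 = \frac{4}{213} + 15352 = \frac{3269980}{213}$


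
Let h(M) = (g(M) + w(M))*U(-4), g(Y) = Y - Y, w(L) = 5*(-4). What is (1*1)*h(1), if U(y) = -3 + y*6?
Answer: 540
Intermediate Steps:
U(y) = -3 + 6*y
w(L) = -20
g(Y) = 0
h(M) = 540 (h(M) = (0 - 20)*(-3 + 6*(-4)) = -20*(-3 - 24) = -20*(-27) = 540)
(1*1)*h(1) = (1*1)*540 = 1*540 = 540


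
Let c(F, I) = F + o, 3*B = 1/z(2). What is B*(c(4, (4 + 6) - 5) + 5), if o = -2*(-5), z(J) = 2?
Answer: 19/6 ≈ 3.1667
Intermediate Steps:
o = 10
B = ⅙ (B = (⅓)/2 = (⅓)*(½) = ⅙ ≈ 0.16667)
c(F, I) = 10 + F (c(F, I) = F + 10 = 10 + F)
B*(c(4, (4 + 6) - 5) + 5) = ((10 + 4) + 5)/6 = (14 + 5)/6 = (⅙)*19 = 19/6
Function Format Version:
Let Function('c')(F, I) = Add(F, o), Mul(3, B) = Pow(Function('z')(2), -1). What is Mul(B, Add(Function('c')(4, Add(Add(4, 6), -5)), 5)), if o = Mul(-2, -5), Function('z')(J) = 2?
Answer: Rational(19, 6) ≈ 3.1667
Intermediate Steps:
o = 10
B = Rational(1, 6) (B = Mul(Rational(1, 3), Pow(2, -1)) = Mul(Rational(1, 3), Rational(1, 2)) = Rational(1, 6) ≈ 0.16667)
Function('c')(F, I) = Add(10, F) (Function('c')(F, I) = Add(F, 10) = Add(10, F))
Mul(B, Add(Function('c')(4, Add(Add(4, 6), -5)), 5)) = Mul(Rational(1, 6), Add(Add(10, 4), 5)) = Mul(Rational(1, 6), Add(14, 5)) = Mul(Rational(1, 6), 19) = Rational(19, 6)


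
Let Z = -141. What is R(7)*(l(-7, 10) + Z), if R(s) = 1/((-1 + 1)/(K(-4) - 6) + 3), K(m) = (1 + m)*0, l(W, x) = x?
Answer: -131/3 ≈ -43.667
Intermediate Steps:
K(m) = 0
R(s) = 1/3 (R(s) = 1/((-1 + 1)/(0 - 6) + 3) = 1/(0/(-6) + 3) = 1/(0*(-1/6) + 3) = 1/(0 + 3) = 1/3)
R(7)*(l(-7, 10) + Z) = (10 - 141)/3 = (1/3)*(-131) = -131/3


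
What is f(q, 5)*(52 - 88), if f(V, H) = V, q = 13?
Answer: -468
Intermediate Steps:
f(q, 5)*(52 - 88) = 13*(52 - 88) = 13*(-36) = -468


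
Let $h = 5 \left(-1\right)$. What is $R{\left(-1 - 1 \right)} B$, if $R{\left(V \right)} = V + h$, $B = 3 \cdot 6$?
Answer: $-126$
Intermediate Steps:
$h = -5$
$B = 18$
$R{\left(V \right)} = -5 + V$ ($R{\left(V \right)} = V - 5 = -5 + V$)
$R{\left(-1 - 1 \right)} B = \left(-5 - 2\right) 18 = \left(-7\right) 18 = -126$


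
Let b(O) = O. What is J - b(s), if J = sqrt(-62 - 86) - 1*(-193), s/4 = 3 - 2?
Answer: 189 + 2*I*sqrt(37) ≈ 189.0 + 12.166*I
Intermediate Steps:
s = 4 (s = 4*(3 - 2) = 4*1 = 4)
J = 193 + 2*I*sqrt(37) (J = sqrt(-148) + 193 = 2*I*sqrt(37) + 193 = 193 + 2*I*sqrt(37) ≈ 193.0 + 12.166*I)
J - b(s) = (193 + 2*I*sqrt(37)) - 1*4 = (193 + 2*I*sqrt(37)) - 4 = 189 + 2*I*sqrt(37)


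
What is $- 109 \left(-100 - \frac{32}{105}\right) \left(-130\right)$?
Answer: $- \frac{29847688}{21} \approx -1.4213 \cdot 10^{6}$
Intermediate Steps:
$- 109 \left(-100 - \frac{32}{105}\right) \left(-130\right) = \left(-109\right) \left(- \frac{10532}{105}\right) \left(-130\right) = \frac{1147988}{105} \left(-130\right) = - \frac{29847688}{21}$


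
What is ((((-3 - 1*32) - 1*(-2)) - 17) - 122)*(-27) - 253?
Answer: 4391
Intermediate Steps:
((((-3 - 1*32) - 1*(-2)) - 17) - 122)*(-27) - 253 = ((((-3 - 32) + 2) - 17) - 122)*(-27) - 253 = (((-35 + 2) - 17) - 122)*(-27) - 253 = ((-33 - 17) - 122)*(-27) - 253 = (-50 - 122)*(-27) - 253 = -172*(-27) - 253 = 4644 - 253 = 4391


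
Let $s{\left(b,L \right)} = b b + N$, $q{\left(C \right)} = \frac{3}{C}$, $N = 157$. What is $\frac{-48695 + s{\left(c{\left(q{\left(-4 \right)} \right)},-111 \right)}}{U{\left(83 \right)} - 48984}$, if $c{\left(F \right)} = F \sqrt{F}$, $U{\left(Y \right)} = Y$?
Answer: $\frac{3106459}{3129664} \approx 0.99259$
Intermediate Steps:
$c{\left(F \right)} = F^{\frac{3}{2}}$
$s{\left(b,L \right)} = 157 + b^{2}$ ($s{\left(b,L \right)} = b b + 157 = b^{2} + 157 = 157 + b^{2}$)
$\frac{-48695 + s{\left(c{\left(q{\left(-4 \right)} \right)},-111 \right)}}{U{\left(83 \right)} - 48984} = \frac{-48695 + \left(157 + \left(\left(\frac{3}{-4}\right)^{\frac{3}{2}}\right)^{2}\right)}{83 - 48984} = \frac{-48695 + \left(157 + \left(\left(3 \left(- \frac{1}{4}\right)\right)^{\frac{3}{2}}\right)^{2}\right)}{-48901} = \left(-48695 + \left(157 + \left(\left(- \frac{3}{4}\right)^{\frac{3}{2}}\right)^{2}\right)\right) \left(- \frac{1}{48901}\right) = \left(-48695 + \left(157 + \left(- \frac{3 i \sqrt{3}}{8}\right)^{2}\right)\right) \left(- \frac{1}{48901}\right) = \left(-48695 + \left(157 - \frac{27}{64}\right)\right) \left(- \frac{1}{48901}\right) = \left(-48695 + \frac{10021}{64}\right) \left(- \frac{1}{48901}\right) = \left(- \frac{3106459}{64}\right) \left(- \frac{1}{48901}\right) = \frac{3106459}{3129664}$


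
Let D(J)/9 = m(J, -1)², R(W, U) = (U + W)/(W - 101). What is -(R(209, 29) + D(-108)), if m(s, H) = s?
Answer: -5668823/54 ≈ -1.0498e+5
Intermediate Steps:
R(W, U) = (U + W)/(-101 + W)
D(J) = 9*J²
-(R(209, 29) + D(-108)) = -((29 + 209)/(-101 + 209) + 9*(-108)²) = -(238/108 + 9*11664) = -((1/108)*238 + 104976) = -(119/54 + 104976) = -1*5668823/54 = -5668823/54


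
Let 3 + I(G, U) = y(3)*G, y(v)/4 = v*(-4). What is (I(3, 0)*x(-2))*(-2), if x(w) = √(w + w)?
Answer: 588*I ≈ 588.0*I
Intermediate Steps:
y(v) = -16*v (y(v) = 4*(v*(-4)) = 4*(-4*v) = -16*v)
I(G, U) = -3 - 48*G (I(G, U) = -3 + (-16*3)*G = -3 - 48*G)
x(w) = √2*√w (x(w) = √(2*w) = √2*√w)
(I(3, 0)*x(-2))*(-2) = ((-3 - 48*3)*(√2*√(-2)))*(-2) = ((-3 - 144)*(√2*(I*√2)))*(-2) = -294*I*(-2) = 588*I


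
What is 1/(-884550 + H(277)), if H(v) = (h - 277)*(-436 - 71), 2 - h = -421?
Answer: -1/958572 ≈ -1.0432e-6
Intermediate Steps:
h = 423 (h = 2 - 1*(-421) = 2 + 421 = 423)
H(v) = -74022 (H(v) = (423 - 277)*(-436 - 71) = 146*(-507) = -74022)
1/(-884550 + H(277)) = 1/(-884550 - 74022) = 1/(-958572) = -1/958572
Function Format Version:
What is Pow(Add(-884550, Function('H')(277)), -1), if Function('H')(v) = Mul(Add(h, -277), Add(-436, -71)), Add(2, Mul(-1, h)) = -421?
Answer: Rational(-1, 958572) ≈ -1.0432e-6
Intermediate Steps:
h = 423 (h = Add(2, Mul(-1, -421)) = Add(2, 421) = 423)
Function('H')(v) = -74022 (Function('H')(v) = Mul(Add(423, -277), Add(-436, -71)) = Mul(146, -507) = -74022)
Pow(Add(-884550, Function('H')(277)), -1) = Pow(Add(-884550, -74022), -1) = Pow(-958572, -1) = Rational(-1, 958572)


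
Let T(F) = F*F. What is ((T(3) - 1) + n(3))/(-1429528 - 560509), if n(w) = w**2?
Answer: -1/117061 ≈ -8.5426e-6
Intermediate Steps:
T(F) = F**2
((T(3) - 1) + n(3))/(-1429528 - 560509) = ((3**2 - 1) + 3**2)/(-1429528 - 560509) = ((9 - 1) + 9)/(-1990037) = (8 + 9)*(-1/1990037) = 17*(-1/1990037) = -1/117061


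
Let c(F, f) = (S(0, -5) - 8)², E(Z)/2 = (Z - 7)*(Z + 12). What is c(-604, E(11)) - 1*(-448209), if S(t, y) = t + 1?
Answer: 448258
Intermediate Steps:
S(t, y) = 1 + t
E(Z) = 2*(-7 + Z)*(12 + Z) (E(Z) = 2*((Z - 7)*(Z + 12)) = 2*((-7 + Z)*(12 + Z)) = 2*(-7 + Z)*(12 + Z))
c(F, f) = 49 (c(F, f) = ((1 + 0) - 8)² = (1 - 8)² = (-7)² = 49)
c(-604, E(11)) - 1*(-448209) = 49 - 1*(-448209) = 49 + 448209 = 448258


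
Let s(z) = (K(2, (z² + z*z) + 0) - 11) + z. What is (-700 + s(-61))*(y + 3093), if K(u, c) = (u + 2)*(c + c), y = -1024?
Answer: 121582716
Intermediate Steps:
K(u, c) = 2*c*(2 + u) (K(u, c) = (2 + u)*(2*c) = 2*c*(2 + u))
s(z) = -11 + z + 16*z² (s(z) = (2*((z² + z*z) + 0)*(2 + 2) - 11) + z = (2*((z² + z²) + 0)*4 - 11) + z = (2*(2*z² + 0)*4 - 11) + z = (2*(2*z²)*4 - 11) + z = (16*z² - 11) + z = (-11 + 16*z²) + z = -11 + z + 16*z²)
(-700 + s(-61))*(y + 3093) = (-700 + (-11 - 61 + 16*(-61)²))*(-1024 + 3093) = (-700 + (-11 - 61 + 16*3721))*2069 = (-700 + (-11 - 61 + 59536))*2069 = (-700 + 59464)*2069 = 58764*2069 = 121582716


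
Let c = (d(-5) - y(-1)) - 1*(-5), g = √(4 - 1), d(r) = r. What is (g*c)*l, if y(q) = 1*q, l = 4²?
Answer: 16*√3 ≈ 27.713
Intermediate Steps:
l = 16
y(q) = q
g = √3 ≈ 1.7320
c = 1 (c = (-5 - 1*(-1)) - 1*(-5) = (-5 + 1) + 5 = -4 + 5 = 1)
(g*c)*l = (√3*1)*16 = √3*16 = 16*√3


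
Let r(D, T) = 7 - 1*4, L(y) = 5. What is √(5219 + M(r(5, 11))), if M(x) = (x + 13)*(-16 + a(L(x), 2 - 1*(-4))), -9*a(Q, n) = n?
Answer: √44571/3 ≈ 70.373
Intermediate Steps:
a(Q, n) = -n/9
r(D, T) = 3 (r(D, T) = 7 - 4 = 3)
M(x) = -650/3 - 50*x/3 (M(x) = (x + 13)*(-16 - (2 - 1*(-4))/9) = (13 + x)*(-16 - (2 + 4)/9) = (13 + x)*(-16 - ⅑*6) = (13 + x)*(-16 - ⅔) = (13 + x)*(-50/3) = -650/3 - 50*x/3)
√(5219 + M(r(5, 11))) = √(5219 + (-650/3 - 50/3*3)) = √(5219 + (-650/3 - 50)) = √(5219 - 800/3) = √(14857/3) = √44571/3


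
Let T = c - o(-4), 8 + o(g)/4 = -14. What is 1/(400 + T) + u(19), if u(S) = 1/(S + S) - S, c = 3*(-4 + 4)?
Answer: -175905/9272 ≈ -18.972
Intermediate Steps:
o(g) = -88 (o(g) = -32 + 4*(-14) = -32 - 56 = -88)
c = 0 (c = 3*0 = 0)
T = 88 (T = 0 - 1*(-88) = 0 + 88 = 88)
u(S) = 1/(2*S) - S
1/(400 + T) + u(19) = 1/(400 + 88) + ((½)/19 - 1*19) = 1/488 + ((½)*(1/19) - 19) = 1/488 + (1/38 - 19) = 1/488 - 721/38 = -175905/9272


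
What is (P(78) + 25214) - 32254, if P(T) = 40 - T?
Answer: -7078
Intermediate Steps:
(P(78) + 25214) - 32254 = ((40 - 1*78) + 25214) - 32254 = ((40 - 78) + 25214) - 32254 = (-38 + 25214) - 32254 = 25176 - 32254 = -7078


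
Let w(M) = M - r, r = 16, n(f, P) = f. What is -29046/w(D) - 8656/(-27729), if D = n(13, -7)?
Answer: 268480834/27729 ≈ 9682.3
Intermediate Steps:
D = 13
w(M) = -16 + M (w(M) = M - 1*16 = M - 16 = -16 + M)
-29046/w(D) - 8656/(-27729) = -29046/(-16 + 13) - 8656/(-27729) = -29046/(-3) - 8656*(-1/27729) = -29046*(-⅓) + 8656/27729 = 9682 + 8656/27729 = 268480834/27729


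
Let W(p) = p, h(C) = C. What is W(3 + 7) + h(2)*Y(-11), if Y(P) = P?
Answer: -12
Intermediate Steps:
W(3 + 7) + h(2)*Y(-11) = (3 + 7) + 2*(-11) = 10 - 22 = -12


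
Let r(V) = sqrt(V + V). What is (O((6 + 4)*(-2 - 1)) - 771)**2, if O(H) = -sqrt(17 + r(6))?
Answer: (771 + sqrt(17 + 2*sqrt(3)))**2 ≈ 6.0144e+5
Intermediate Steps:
r(V) = sqrt(2)*sqrt(V) (r(V) = sqrt(2*V) = sqrt(2)*sqrt(V))
O(H) = -sqrt(17 + 2*sqrt(3)) (O(H) = -sqrt(17 + sqrt(2)*sqrt(6)) = -sqrt(17 + 2*sqrt(3)))
(O((6 + 4)*(-2 - 1)) - 771)**2 = (-sqrt(17 + 2*sqrt(3)) - 771)**2 = (-771 - sqrt(17 + 2*sqrt(3)))**2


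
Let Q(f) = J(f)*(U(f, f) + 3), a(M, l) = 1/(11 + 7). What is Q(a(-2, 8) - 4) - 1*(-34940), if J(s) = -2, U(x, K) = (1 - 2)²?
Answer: 34932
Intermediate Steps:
a(M, l) = 1/18
U(x, K) = 1 (U(x, K) = (-1)² = 1)
Q(f) = -8 (Q(f) = -2*(1 + 3) = -2*4 = -8)
Q(a(-2, 8) - 4) - 1*(-34940) = -8 - 1*(-34940) = -8 + 34940 = 34932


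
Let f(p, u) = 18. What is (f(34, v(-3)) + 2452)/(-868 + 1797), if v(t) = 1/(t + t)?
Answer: 2470/929 ≈ 2.6588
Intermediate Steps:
v(t) = 1/(2*t)
(f(34, v(-3)) + 2452)/(-868 + 1797) = (18 + 2452)/(-868 + 1797) = 2470/929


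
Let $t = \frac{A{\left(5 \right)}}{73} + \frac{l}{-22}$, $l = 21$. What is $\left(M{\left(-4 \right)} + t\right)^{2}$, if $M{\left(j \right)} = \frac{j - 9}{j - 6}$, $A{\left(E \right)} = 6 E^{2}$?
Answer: $\frac{92871769}{16120225} \approx 5.7612$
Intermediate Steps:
$M{\left(j \right)} = \frac{-9 + j}{-6 + j}$
$t = \frac{1767}{1606}$ ($t = \frac{6 \cdot 5^{2}}{73} + \frac{21}{-22} = 6 \cdot 25 \cdot \frac{1}{73} + 21 \left(- \frac{1}{22}\right) = 150 \cdot \frac{1}{73} - \frac{21}{22} = \frac{150}{73} - \frac{21}{22} = \frac{1767}{1606} \approx 1.1002$)
$\left(M{\left(-4 \right)} + t\right)^{2} = \left(\frac{-9 - 4}{-6 - 4} + \frac{1767}{1606}\right)^{2} = \left(\frac{1}{-10} \left(-13\right) + \frac{1767}{1606}\right)^{2} = \left(\left(- \frac{1}{10}\right) \left(-13\right) + \frac{1767}{1606}\right)^{2} = \left(\frac{13}{10} + \frac{1767}{1606}\right)^{2} = \left(\frac{9637}{4015}\right)^{2} = \frac{92871769}{16120225}$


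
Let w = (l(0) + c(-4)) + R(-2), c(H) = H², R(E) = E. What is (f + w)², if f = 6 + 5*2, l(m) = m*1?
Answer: 900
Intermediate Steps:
l(m) = m
f = 16 (f = 6 + 10 = 16)
w = 14 (w = (0 + (-4)²) - 2 = (0 + 16) - 2 = 16 - 2 = 14)
(f + w)² = (16 + 14)² = 30² = 900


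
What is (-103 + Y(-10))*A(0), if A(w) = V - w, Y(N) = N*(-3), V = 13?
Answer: -949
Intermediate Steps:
Y(N) = -3*N
A(w) = 13 - w
(-103 + Y(-10))*A(0) = (-103 - 3*(-10))*(13 - 1*0) = (-103 + 30)*(13 + 0) = -73*13 = -949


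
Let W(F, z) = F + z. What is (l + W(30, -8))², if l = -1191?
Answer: 1366561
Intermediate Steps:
(l + W(30, -8))² = (-1191 + (30 - 8))² = (-1191 + 22)² = (-1169)² = 1366561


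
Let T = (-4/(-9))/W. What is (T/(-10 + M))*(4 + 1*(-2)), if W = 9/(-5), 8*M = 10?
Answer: 32/567 ≈ 0.056437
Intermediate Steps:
M = 5/4 (M = (⅛)*10 = 5/4 ≈ 1.2500)
W = -9/5 (W = 9*(-⅕) = -9/5 ≈ -1.8000)
T = -20/81 (T = (-4/(-9))/(-9/5) = -4*(-⅑)*(-5/9) = (4/9)*(-5/9) = -20/81 ≈ -0.24691)
(T/(-10 + M))*(4 + 1*(-2)) = (-20/(81*(-10 + 5/4)))*(4 + 1*(-2)) = (-20/(81*(-35/4)))*(4 - 2) = -20/81*(-4/35)*2 = (16/567)*2 = 32/567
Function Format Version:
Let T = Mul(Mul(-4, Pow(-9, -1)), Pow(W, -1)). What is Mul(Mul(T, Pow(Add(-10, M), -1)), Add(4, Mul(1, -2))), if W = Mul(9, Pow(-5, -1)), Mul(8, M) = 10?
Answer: Rational(32, 567) ≈ 0.056437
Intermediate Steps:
M = Rational(5, 4) (M = Mul(Rational(1, 8), 10) = Rational(5, 4) ≈ 1.2500)
W = Rational(-9, 5) (W = Mul(9, Rational(-1, 5)) = Rational(-9, 5) ≈ -1.8000)
T = Rational(-20, 81) (T = Mul(Mul(-4, Pow(-9, -1)), Pow(Rational(-9, 5), -1)) = Mul(Mul(-4, Rational(-1, 9)), Rational(-5, 9)) = Mul(Rational(4, 9), Rational(-5, 9)) = Rational(-20, 81) ≈ -0.24691)
Mul(Mul(T, Pow(Add(-10, M), -1)), Add(4, Mul(1, -2))) = Mul(Mul(Rational(-20, 81), Pow(Add(-10, Rational(5, 4)), -1)), Add(4, Mul(1, -2))) = Mul(Mul(Rational(-20, 81), Pow(Rational(-35, 4), -1)), Add(4, -2)) = Mul(Mul(Rational(-20, 81), Rational(-4, 35)), 2) = Mul(Rational(16, 567), 2) = Rational(32, 567)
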